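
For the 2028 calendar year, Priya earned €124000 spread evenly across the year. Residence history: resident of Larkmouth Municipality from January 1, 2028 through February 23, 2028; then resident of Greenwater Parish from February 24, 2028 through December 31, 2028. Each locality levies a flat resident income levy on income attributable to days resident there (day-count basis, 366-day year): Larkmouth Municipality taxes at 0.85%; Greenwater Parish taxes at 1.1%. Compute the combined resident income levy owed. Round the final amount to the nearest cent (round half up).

Larkmouth Municipality, January 1 – February 23, 2028: 54 days → €124000 × 0.85% × 54/366 = €155.5082
Greenwater Parish, February 24 – December 31, 2028: 312 days → €124000 × 1.1% × 312/366 = €1162.7541
Total = €1318.2623

€1318.26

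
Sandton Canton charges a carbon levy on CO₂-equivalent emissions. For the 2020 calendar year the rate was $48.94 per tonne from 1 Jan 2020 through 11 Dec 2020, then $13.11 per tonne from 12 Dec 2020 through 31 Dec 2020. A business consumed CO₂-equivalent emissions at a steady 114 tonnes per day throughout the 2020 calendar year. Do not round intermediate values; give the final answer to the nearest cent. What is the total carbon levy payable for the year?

$1960280.16

1 Jan – 11 Dec 2020: 346 days × 114 tonnes/day = 39,444 tonnes at $48.94/tonne → $1930389.36
12 Dec – 31 Dec 2020: 20 days × 114 tonnes/day = 2,280 tonnes at $13.11/tonne → $29890.80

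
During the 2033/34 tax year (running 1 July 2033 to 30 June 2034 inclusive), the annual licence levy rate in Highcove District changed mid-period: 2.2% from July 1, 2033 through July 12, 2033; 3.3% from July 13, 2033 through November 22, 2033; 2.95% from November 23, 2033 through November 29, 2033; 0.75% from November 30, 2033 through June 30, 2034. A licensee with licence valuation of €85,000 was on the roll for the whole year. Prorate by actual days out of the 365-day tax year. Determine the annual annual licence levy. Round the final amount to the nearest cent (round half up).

July 1 – July 12, 2033: 12 days at 2.2% → €85,000 × 2.2% × 12/365 = €61.4795
July 13 – November 22, 2033: 133 days at 3.3% → €85,000 × 3.3% × 133/365 = €1,022.0959
November 23 – November 29, 2033: 7 days at 2.95% → €85,000 × 2.95% × 7/365 = €48.0890
November 30, 2033 – June 30, 2034: 213 days at 0.75% → €85,000 × 0.75% × 213/365 = €372.0205
Total = €1,503.6849

€1,503.68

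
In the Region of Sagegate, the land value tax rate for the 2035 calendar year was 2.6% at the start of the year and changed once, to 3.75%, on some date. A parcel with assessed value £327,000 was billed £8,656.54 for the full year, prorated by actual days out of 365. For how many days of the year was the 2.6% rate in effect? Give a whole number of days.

Let d = days at the first rate; then 365 − d days at the second rate.
£327,000 × [2.6%·d + 3.75%·(365−d)] / 365 = £8,656.54
Solving gives d = 350, so the new rate took effect on 17 December 2035.

350 days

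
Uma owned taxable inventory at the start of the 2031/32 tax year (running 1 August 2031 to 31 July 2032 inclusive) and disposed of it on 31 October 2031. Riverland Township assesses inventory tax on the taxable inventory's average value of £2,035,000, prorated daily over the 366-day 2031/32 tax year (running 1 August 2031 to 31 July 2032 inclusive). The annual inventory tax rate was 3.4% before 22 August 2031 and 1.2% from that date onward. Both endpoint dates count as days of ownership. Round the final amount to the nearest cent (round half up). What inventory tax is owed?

1 August – 21 August 2031: 21 days at 3.4% → £2,035,000 × 3.4% × 21/366 = £3,969.9180
22 August – 31 October 2031: 71 days at 1.2% → £2,035,000 × 1.2% × 71/366 = £4,737.2131
Total = £8,707.1311

£8,707.13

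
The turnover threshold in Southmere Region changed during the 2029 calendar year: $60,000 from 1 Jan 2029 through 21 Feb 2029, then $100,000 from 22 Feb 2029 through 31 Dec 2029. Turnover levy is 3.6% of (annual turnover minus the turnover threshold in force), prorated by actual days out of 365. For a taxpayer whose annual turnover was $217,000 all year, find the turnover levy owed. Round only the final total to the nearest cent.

$4,417.15

1 Jan – 21 Feb 2029: 52 days, exemption $60,000 → ($217,000 − $60,000) × 3.6% × 52/365 = $805.2164
22 Feb – 31 Dec 2029: 313 days, exemption $100,000 → ($217,000 − $100,000) × 3.6% × 313/365 = $3,611.9342
Total = $4,417.1507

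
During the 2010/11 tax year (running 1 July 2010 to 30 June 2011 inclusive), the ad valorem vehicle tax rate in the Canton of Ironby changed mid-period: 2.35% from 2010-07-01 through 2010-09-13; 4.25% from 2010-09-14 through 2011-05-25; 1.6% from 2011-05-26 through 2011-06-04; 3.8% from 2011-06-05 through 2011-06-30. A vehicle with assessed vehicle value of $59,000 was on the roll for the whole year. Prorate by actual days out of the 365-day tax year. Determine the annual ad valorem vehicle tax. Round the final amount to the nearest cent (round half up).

$2,215.41

2010-07-01 to 2010-09-13: 75 days at 2.35% → $59,000 × 2.35% × 75/365 = $284.8973
2010-09-14 to 2011-05-25: 254 days at 4.25% → $59,000 × 4.25% × 254/365 = $1,744.9452
2011-05-26 to 2011-06-04: 10 days at 1.6% → $59,000 × 1.6% × 10/365 = $25.8630
2011-06-05 to 2011-06-30: 26 days at 3.8% → $59,000 × 3.8% × 26/365 = $159.7041
Total = $2,215.4096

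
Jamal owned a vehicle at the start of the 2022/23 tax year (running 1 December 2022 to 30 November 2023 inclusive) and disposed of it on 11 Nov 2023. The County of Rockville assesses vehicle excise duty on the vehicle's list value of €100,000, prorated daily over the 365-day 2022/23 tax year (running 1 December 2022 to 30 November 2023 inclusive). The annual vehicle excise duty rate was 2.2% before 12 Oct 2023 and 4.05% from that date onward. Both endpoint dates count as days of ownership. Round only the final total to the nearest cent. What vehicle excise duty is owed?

1 Dec 2022 – 11 Oct 2023: 315 days at 2.2% → €100,000 × 2.2% × 315/365 = €1,898.6301
12 Oct – 11 Nov 2023: 31 days at 4.05% → €100,000 × 4.05% × 31/365 = €343.9726
Total = €2,242.6027

€2,242.60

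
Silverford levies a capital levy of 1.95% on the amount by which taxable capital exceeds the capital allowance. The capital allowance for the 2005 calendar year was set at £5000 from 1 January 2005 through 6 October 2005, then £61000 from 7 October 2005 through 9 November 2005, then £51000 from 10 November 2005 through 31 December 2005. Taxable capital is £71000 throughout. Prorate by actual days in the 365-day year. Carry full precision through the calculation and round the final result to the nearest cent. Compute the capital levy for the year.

£1057.49

1 January – 6 October 2005: 279 days, exemption £5000 → (£71000 − £5000) × 1.95% × 279/365 = £983.7616
7 October – 9 November 2005: 34 days, exemption £61000 → (£71000 − £61000) × 1.95% × 34/365 = £18.1644
10 November – 31 December 2005: 52 days, exemption £51000 → (£71000 − £51000) × 1.95% × 52/365 = £55.5616
Total = £1057.4877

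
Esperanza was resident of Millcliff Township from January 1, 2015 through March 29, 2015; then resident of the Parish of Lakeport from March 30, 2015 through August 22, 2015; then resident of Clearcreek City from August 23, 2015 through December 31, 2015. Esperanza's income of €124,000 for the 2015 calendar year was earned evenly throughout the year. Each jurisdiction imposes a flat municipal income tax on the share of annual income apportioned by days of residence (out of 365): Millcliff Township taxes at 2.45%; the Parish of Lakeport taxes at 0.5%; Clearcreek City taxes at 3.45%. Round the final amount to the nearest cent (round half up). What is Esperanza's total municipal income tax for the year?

Millcliff Township, January 1 – March 29, 2015: 88 days → €124,000 × 2.45% × 88/365 = €732.4493
The Parish of Lakeport, March 30 – August 22, 2015: 146 days → €124,000 × 0.5% × 146/365 = €248.0000
Clearcreek City, August 23 – December 31, 2015: 131 days → €124,000 × 3.45% × 131/365 = €1,535.3918
Total = €2,515.8411

€2,515.84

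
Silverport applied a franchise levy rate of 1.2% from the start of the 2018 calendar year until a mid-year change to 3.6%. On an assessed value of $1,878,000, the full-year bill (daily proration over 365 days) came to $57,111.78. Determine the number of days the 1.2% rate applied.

Let d = days at the first rate; then 365 − d days at the second rate.
$1,878,000 × [1.2%·d + 3.6%·(365−d)] / 365 = $57,111.78
Solving gives d = 85, so the new rate took effect on March 27, 2018.

85 days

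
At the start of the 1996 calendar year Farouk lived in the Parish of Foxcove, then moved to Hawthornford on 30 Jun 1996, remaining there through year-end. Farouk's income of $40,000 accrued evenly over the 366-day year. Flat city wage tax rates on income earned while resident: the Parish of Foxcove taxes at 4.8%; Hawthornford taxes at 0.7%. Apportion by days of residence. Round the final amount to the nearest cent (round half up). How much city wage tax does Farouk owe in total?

$1,091.04

The Parish of Foxcove, 1 Jan – 29 Jun 1996: 181 days → $40,000 × 4.8% × 181/366 = $949.5082
Hawthornford, 30 Jun – 31 Dec 1996: 185 days → $40,000 × 0.7% × 185/366 = $141.5301
Total = $1,091.0383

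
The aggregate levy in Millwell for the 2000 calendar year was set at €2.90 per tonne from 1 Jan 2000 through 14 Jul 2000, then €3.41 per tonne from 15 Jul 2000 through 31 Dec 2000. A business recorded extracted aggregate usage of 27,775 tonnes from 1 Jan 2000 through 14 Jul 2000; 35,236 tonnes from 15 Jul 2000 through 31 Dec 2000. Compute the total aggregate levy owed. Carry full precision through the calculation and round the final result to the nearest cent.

€200,702.26

1 Jan – 14 Jul 2000: 27,775 tonnes at €2.90/tonne → €80,547.50
15 Jul – 31 Dec 2000: 35,236 tonnes at €3.41/tonne → €120,154.76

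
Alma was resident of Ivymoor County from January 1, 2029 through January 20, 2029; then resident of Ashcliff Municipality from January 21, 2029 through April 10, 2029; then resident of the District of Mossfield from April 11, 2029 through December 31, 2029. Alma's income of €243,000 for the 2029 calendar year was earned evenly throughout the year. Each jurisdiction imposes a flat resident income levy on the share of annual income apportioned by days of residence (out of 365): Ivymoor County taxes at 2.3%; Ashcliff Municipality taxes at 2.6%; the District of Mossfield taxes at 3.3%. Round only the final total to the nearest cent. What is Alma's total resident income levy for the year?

€7,513.03

Ivymoor County, January 1 – January 20, 2029: 20 days → €243,000 × 2.3% × 20/365 = €306.2466
Ashcliff Municipality, January 21 – April 10, 2029: 80 days → €243,000 × 2.6% × 80/365 = €1,384.7671
The District of Mossfield, April 11 – December 31, 2029: 265 days → €243,000 × 3.3% × 265/365 = €5,822.0137
Total = €7,513.0274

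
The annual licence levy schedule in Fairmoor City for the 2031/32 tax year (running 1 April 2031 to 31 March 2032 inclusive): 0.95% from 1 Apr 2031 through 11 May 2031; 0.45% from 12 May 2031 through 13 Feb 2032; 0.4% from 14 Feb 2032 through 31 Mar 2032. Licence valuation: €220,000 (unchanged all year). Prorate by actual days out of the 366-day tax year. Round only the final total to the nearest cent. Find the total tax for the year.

€1,099.10

1 Apr – 11 May 2031: 41 days at 0.95% → €220,000 × 0.95% × 41/366 = €234.1257
12 May 2031 – 13 Feb 2032: 278 days at 0.45% → €220,000 × 0.45% × 278/366 = €751.9672
14 Feb – 31 Mar 2032: 47 days at 0.4% → €220,000 × 0.4% × 47/366 = €113.0055
Total = €1,099.0984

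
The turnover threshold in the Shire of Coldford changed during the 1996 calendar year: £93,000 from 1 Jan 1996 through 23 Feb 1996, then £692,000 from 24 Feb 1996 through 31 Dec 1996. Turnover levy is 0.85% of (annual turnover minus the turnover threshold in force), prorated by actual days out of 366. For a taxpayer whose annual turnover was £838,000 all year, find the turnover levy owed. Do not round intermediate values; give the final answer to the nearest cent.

1 Jan – 23 Feb 1996: 54 days, exemption £93,000 → (£838,000 − £93,000) × 0.85% × 54/366 = £934.3033
24 Feb – 31 Dec 1996: 312 days, exemption £692,000 → (£838,000 − £692,000) × 0.85% × 312/366 = £1,057.9016
Total = £1,992.2049

£1,992.20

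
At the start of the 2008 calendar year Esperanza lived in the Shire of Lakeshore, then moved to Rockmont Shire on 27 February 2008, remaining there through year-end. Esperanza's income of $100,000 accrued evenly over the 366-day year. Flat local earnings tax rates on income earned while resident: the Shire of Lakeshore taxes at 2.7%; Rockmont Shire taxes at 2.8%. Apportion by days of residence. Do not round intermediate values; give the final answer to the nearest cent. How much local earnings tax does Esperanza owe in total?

The Shire of Lakeshore, 1 January – 26 February 2008: 57 days → $100,000 × 2.7% × 57/366 = $420.4918
Rockmont Shire, 27 February – 31 December 2008: 309 days → $100,000 × 2.8% × 309/366 = $2,363.9344
Total = $2,784.4262

$2,784.43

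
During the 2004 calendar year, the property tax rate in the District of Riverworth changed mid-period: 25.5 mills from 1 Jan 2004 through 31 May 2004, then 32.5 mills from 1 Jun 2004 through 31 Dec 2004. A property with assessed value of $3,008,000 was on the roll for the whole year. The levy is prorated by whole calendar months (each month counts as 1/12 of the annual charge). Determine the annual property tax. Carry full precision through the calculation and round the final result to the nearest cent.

1 Jan – 31 May 2004: 5 months at 25.5 mills → $3,008,000 × 2.55% × 5/12 = $31,960.0000
1 Jun – 31 Dec 2004: 7 months at 32.5 mills → $3,008,000 × 3.25% × 7/12 = $57,026.6667
Total = $88,986.6667

$88,986.67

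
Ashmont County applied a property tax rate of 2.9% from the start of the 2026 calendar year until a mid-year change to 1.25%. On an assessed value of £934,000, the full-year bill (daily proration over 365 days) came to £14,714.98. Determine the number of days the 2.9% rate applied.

Let d = days at the first rate; then 365 − d days at the second rate.
£934,000 × [2.9%·d + 1.25%·(365−d)] / 365 = £14,714.98
Solving gives d = 72, so the new rate took effect on 14 March 2026.

72 days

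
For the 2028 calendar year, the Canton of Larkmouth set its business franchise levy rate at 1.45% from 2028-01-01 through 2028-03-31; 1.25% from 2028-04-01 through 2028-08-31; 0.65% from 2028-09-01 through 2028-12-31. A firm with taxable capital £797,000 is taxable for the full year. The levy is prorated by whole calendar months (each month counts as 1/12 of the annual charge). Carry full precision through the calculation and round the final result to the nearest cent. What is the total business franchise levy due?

2028-01-01 to 2028-03-31: 3 months at 1.45% → £797,000 × 1.45% × 3/12 = £2,889.1250
2028-04-01 to 2028-08-31: 5 months at 1.25% → £797,000 × 1.25% × 5/12 = £4,151.0417
2028-09-01 to 2028-12-31: 4 months at 0.65% → £797,000 × 0.65% × 4/12 = £1,726.8333
Total = £8,767.0000

£8,767.00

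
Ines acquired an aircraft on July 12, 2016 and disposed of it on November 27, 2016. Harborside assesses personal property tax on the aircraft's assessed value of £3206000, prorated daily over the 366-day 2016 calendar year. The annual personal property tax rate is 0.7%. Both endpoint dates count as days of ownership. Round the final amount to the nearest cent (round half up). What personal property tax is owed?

Days held (July 12 – November 27, 2016): 139 out of 366
Tax = £3206000 × 0.7% × 139/366 = £8523.0546

£8523.05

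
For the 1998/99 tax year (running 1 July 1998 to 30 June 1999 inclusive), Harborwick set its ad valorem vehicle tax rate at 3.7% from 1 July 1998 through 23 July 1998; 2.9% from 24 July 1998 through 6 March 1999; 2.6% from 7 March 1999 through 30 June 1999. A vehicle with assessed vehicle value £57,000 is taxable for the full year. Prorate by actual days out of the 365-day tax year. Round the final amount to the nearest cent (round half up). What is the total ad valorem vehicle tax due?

£1,627.39

1 July – 23 July 1998: 23 days at 3.7% → £57,000 × 3.7% × 23/365 = £132.8959
24 July 1998 – 6 March 1999: 226 days at 2.9% → £57,000 × 2.9% × 226/365 = £1,023.5014
7 March – 30 June 1999: 116 days at 2.6% → £57,000 × 2.6% × 116/365 = £470.9918
Total = £1,627.3890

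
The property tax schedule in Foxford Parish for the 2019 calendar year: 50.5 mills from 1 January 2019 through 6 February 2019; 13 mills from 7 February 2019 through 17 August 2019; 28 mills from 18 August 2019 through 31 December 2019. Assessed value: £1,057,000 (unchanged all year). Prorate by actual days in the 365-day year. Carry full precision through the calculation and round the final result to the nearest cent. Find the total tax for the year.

£23,666.66

1 January – 6 February 2019: 37 days at 50.5 mills → £1,057,000 × 5.05% × 37/365 = £5,410.9712
7 February – 17 August 2019: 192 days at 13 mills → £1,057,000 × 1.3% × 192/365 = £7,228.1425
18 August – 31 December 2019: 136 days at 28 mills → £1,057,000 × 2.8% × 136/365 = £11,027.5507
Total = £23,666.6644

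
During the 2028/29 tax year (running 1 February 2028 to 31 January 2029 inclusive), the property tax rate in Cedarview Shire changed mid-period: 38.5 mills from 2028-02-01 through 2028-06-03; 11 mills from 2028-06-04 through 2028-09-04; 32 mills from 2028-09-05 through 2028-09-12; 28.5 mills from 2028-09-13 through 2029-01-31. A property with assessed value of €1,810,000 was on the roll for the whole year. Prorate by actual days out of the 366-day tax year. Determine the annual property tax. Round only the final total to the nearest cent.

€49,807.14

2028-02-01 to 2028-06-03: 124 days at 38.5 mills → €1,810,000 × 3.85% × 124/366 = €23,609.1257
2028-06-04 to 2028-09-04: 93 days at 11 mills → €1,810,000 × 1.1% × 93/366 = €5,059.0984
2028-09-05 to 2028-09-12: 8 days at 32 mills → €1,810,000 × 3.2% × 8/366 = €1,266.0109
2028-09-13 to 2029-01-31: 141 days at 28.5 mills → €1,810,000 × 2.85% × 141/366 = €19,872.9098
Total = €49,807.1448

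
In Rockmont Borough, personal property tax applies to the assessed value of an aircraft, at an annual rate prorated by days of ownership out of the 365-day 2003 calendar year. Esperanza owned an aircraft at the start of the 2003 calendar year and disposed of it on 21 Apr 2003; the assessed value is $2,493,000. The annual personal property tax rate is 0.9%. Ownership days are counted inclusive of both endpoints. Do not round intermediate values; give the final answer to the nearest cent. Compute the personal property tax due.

Days held (1 Jan – 21 Apr 2003): 111 out of 365
Tax = $2,493,000 × 0.9% × 111/365 = $6,823.3068

$6,823.31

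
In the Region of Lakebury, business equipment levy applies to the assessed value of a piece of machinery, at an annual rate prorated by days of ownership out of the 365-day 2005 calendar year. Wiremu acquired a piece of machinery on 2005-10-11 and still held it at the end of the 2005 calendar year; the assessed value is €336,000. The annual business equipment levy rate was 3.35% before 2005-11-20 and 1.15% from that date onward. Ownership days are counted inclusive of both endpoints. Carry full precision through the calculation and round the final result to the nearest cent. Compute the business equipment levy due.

2005-10-11 to 2005-11-19: 40 days at 3.35% → €336,000 × 3.35% × 40/365 = €1,233.5342
2005-11-20 to 2005-12-31: 42 days at 1.15% → €336,000 × 1.15% × 42/365 = €444.6247
Total = €1,678.1589

€1,678.16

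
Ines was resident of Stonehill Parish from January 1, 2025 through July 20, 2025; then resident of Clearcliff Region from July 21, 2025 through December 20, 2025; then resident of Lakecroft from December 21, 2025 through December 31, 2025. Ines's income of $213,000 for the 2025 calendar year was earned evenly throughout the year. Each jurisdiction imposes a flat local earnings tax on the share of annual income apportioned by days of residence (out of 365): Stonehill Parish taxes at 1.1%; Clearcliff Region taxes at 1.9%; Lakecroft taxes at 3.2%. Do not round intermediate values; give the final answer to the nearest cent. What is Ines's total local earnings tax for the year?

Stonehill Parish, January 1 – July 20, 2025: 201 days → $213,000 × 1.1% × 201/365 = $1,290.2548
Clearcliff Region, July 21 – December 20, 2025: 153 days → $213,000 × 1.9% × 153/365 = $1,696.4137
Lakecroft, December 21 – December 31, 2025: 11 days → $213,000 × 3.2% × 11/365 = $205.4137
Total = $3,192.0822

$3,192.08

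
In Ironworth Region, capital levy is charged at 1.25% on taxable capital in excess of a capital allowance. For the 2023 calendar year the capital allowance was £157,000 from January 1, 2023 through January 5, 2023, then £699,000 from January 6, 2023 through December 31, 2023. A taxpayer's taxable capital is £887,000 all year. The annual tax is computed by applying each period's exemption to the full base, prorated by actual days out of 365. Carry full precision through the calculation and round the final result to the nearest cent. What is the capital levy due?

£2,442.81

January 1 – January 5, 2023: 5 days, exemption £157,000 → (£887,000 − £157,000) × 1.25% × 5/365 = £125.0000
January 6 – December 31, 2023: 360 days, exemption £699,000 → (£887,000 − £699,000) × 1.25% × 360/365 = £2,317.8082
Total = £2,442.8082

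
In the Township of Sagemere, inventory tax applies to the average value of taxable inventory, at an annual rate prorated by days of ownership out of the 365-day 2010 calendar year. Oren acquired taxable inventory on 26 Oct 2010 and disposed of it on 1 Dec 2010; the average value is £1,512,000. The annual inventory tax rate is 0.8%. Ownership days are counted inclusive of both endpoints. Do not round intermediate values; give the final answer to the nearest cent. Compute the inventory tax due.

Days held (26 Oct – 1 Dec 2010): 37 out of 365
Tax = £1,512,000 × 0.8% × 37/365 = £1,226.1699

£1,226.17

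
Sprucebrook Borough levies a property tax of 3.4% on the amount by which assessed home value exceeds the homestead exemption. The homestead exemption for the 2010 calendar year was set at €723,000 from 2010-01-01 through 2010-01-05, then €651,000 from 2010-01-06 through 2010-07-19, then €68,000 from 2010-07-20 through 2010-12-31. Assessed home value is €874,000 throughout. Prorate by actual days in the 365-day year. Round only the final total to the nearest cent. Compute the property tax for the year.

2010-01-01 to 2010-01-05: 5 days, exemption €723,000 → (€874,000 − €723,000) × 3.4% × 5/365 = €70.3288
2010-01-06 to 2010-07-19: 195 days, exemption €651,000 → (€874,000 − €651,000) × 3.4% × 195/365 = €4,050.6575
2010-07-20 to 2010-12-31: 165 days, exemption €68,000 → (€874,000 − €68,000) × 3.4% × 165/365 = €12,388.1096
Total = €16,509.0959

€16,509.10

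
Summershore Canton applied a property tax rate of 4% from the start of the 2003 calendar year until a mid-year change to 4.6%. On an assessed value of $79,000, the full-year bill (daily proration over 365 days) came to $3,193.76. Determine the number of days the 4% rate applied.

Let d = days at the first rate; then 365 − d days at the second rate.
$79,000 × [4%·d + 4.6%·(365−d)] / 365 = $3,193.76
Solving gives d = 339, so the new rate took effect on December 6, 2003.

339 days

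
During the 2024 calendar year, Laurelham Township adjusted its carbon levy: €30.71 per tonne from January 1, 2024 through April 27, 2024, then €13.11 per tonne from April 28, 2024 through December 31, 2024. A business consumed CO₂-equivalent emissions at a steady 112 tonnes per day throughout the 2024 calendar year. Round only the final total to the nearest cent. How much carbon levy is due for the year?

January 1 – April 27, 2024: 118 days × 112 tonnes/day = 13,216 tonnes at €30.71/tonne → €405863.36
April 28 – December 31, 2024: 248 days × 112 tonnes/day = 27,776 tonnes at €13.11/tonne → €364143.36

€770006.72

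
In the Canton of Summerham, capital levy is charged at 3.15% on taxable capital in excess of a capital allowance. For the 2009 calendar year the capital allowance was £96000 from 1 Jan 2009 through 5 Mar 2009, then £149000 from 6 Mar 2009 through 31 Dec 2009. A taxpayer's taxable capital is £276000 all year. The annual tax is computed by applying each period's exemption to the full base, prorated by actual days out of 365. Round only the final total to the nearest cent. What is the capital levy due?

1 Jan – 5 Mar 2009: 64 days, exemption £96000 → (£276000 − £96000) × 3.15% × 64/365 = £994.1918
6 Mar – 31 Dec 2009: 301 days, exemption £149000 → (£276000 − £149000) × 3.15% × 301/365 = £3299.0425
Total = £4293.2342

£4293.23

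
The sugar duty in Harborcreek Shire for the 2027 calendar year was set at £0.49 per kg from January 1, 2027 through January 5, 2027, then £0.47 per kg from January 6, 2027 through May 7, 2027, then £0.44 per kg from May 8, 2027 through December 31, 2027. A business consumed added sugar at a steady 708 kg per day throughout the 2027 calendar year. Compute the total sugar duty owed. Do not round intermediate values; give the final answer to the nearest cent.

£116473.08

January 1 – January 5, 2027: 5 days × 708 kg/day = 3,540 kg at £0.49/kg → £1734.60
January 6 – May 7, 2027: 122 days × 708 kg/day = 86,376 kg at £0.47/kg → £40596.72
May 8 – December 31, 2027: 238 days × 708 kg/day = 168,504 kg at £0.44/kg → £74141.76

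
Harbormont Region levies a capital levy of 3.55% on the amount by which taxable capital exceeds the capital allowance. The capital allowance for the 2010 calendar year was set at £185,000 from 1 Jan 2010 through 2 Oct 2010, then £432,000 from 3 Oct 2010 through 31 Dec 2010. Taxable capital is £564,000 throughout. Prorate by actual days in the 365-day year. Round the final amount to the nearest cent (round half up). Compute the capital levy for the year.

£11,292.40

1 Jan – 2 Oct 2010: 275 days, exemption £185,000 → (£564,000 − £185,000) × 3.55% × 275/365 = £10,136.9521
3 Oct – 31 Dec 2010: 90 days, exemption £432,000 → (£564,000 − £432,000) × 3.55% × 90/365 = £1,155.4521
Total = £11,292.4041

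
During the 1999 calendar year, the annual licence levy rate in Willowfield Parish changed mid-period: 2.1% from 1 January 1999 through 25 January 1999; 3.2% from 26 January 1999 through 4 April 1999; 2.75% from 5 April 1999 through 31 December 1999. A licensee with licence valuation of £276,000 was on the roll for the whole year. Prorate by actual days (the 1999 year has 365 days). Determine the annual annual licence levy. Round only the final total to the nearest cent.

1 January – 25 January 1999: 25 days at 2.1% → £276,000 × 2.1% × 25/365 = £396.9863
26 January – 4 April 1999: 69 days at 3.2% → £276,000 × 3.2% × 69/365 = £1,669.6110
5 April – 31 December 1999: 271 days at 2.75% → £276,000 × 2.75% × 271/365 = £5,635.3151
Total = £7,701.9123

£7,701.91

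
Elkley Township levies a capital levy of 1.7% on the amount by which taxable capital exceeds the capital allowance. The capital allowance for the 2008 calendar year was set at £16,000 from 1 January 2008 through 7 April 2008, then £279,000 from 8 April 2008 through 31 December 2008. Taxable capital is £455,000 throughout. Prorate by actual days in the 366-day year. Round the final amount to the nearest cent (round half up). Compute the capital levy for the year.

1 January – 7 April 2008: 98 days, exemption £16,000 → (£455,000 − £16,000) × 1.7% × 98/366 = £1,998.2896
8 April – 31 December 2008: 268 days, exemption £279,000 → (£455,000 − £279,000) × 1.7% × 268/366 = £2,190.8634
Total = £4,189.1530

£4,189.15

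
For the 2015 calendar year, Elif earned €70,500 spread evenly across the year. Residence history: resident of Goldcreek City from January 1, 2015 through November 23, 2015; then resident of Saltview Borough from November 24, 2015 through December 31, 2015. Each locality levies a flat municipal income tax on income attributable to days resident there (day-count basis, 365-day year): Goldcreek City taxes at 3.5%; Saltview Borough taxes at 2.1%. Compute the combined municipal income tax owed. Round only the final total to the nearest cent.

€2,364.74

Goldcreek City, January 1 – November 23, 2015: 327 days → €70,500 × 3.5% × 327/365 = €2,210.6096
Saltview Borough, November 24 – December 31, 2015: 38 days → €70,500 × 2.1% × 38/365 = €154.1342
Total = €2,364.7438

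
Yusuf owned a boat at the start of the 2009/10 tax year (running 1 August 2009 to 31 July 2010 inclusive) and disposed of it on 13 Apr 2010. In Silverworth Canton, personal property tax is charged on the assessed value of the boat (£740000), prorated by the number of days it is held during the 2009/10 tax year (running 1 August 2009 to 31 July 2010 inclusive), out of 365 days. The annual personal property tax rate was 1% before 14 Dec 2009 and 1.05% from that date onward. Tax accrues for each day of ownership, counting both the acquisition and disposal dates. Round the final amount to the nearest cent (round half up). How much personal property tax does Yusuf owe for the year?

£5312.79

1 Aug – 13 Dec 2009: 135 days at 1% → £740000 × 1% × 135/365 = £2736.9863
14 Dec 2009 – 13 Apr 2010: 121 days at 1.05% → £740000 × 1.05% × 121/365 = £2575.8082
Total = £5312.7945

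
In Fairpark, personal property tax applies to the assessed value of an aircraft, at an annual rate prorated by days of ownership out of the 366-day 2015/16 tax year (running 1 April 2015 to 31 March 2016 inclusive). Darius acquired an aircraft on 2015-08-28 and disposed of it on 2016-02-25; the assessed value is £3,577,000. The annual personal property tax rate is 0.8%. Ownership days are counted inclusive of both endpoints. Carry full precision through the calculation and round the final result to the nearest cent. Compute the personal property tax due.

Days held (2015-08-28 to 2016-02-25): 182 out of 366
Tax = £3,577,000 × 0.8% × 182/366 = £14,229.8142

£14,229.81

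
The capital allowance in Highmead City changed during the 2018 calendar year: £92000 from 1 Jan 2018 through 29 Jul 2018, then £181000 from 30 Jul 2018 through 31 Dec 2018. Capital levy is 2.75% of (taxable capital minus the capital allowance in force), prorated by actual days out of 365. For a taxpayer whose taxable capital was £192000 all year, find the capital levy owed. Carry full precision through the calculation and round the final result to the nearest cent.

£1710.65

1 Jan – 29 Jul 2018: 210 days, exemption £92000 → (£192000 − £92000) × 2.75% × 210/365 = £1582.1918
30 Jul – 31 Dec 2018: 155 days, exemption £181000 → (£192000 − £181000) × 2.75% × 155/365 = £128.4589
Total = £1710.6507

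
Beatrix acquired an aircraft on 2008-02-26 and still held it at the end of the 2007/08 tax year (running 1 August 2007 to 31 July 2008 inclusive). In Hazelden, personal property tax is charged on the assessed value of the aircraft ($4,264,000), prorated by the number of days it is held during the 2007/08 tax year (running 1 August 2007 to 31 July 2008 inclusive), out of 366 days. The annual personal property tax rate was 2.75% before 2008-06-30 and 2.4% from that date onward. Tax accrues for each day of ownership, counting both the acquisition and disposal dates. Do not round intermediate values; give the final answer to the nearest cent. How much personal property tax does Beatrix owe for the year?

$48,995.22

2008-02-26 to 2008-06-29: 125 days at 2.75% → $4,264,000 × 2.75% × 125/366 = $40,047.8142
2008-06-30 to 2008-07-31: 32 days at 2.4% → $4,264,000 × 2.4% × 32/366 = $8,947.4098
Total = $48,995.2240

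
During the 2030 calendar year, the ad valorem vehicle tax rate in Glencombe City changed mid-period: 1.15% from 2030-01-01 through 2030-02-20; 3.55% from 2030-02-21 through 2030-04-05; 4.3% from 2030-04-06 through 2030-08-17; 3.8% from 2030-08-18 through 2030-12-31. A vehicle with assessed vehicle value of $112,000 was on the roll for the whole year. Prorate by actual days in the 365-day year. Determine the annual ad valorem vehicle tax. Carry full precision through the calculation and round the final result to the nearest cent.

$4,013.13

2030-01-01 to 2030-02-20: 51 days at 1.15% → $112,000 × 1.15% × 51/365 = $179.9671
2030-02-21 to 2030-04-05: 44 days at 3.55% → $112,000 × 3.55% × 44/365 = $479.2986
2030-04-06 to 2030-08-17: 134 days at 4.3% → $112,000 × 4.3% × 134/365 = $1,768.0658
2030-08-18 to 2030-12-31: 136 days at 3.8% → $112,000 × 3.8% × 136/365 = $1,585.7973
Total = $4,013.1288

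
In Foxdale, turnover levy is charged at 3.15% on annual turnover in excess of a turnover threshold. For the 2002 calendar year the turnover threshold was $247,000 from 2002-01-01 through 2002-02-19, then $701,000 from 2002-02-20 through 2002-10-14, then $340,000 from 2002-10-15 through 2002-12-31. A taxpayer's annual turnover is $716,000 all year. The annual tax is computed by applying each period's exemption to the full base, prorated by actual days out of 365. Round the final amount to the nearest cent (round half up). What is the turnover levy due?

2002-01-01 to 2002-02-19: 50 days, exemption $247,000 → ($716,000 − $247,000) × 3.15% × 50/365 = $2,023.7671
2002-02-20 to 2002-10-14: 237 days, exemption $701,000 → ($716,000 − $701,000) × 3.15% × 237/365 = $306.8014
2002-10-15 to 2002-12-31: 78 days, exemption $340,000 → ($716,000 − $340,000) × 3.15% × 78/365 = $2,531.0466
Total = $4,861.6151

$4,861.62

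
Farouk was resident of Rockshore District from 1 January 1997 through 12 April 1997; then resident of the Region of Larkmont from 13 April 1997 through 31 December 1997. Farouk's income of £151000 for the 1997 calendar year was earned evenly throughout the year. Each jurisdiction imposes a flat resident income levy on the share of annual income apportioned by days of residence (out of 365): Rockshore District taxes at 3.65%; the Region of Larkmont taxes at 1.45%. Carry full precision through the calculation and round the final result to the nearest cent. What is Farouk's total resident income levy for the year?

Rockshore District, 1 January – 12 April 1997: 102 days → £151000 × 3.65% × 102/365 = £1540.2000
The Region of Larkmont, 13 April – 31 December 1997: 263 days → £151000 × 1.45% × 263/365 = £1577.6397
Total = £3117.8397

£3117.84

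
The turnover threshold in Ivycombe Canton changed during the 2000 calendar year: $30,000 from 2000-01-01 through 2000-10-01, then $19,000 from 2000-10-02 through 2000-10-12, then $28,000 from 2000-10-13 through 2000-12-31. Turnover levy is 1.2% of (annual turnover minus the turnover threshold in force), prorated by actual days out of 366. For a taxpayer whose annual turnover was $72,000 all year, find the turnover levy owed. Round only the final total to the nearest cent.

$513.21

2000-01-01 to 2000-10-01: 275 days, exemption $30,000 → ($72,000 − $30,000) × 1.2% × 275/366 = $378.6885
2000-10-02 to 2000-10-12: 11 days, exemption $19,000 → ($72,000 − $19,000) × 1.2% × 11/366 = $19.1148
2000-10-13 to 2000-12-31: 80 days, exemption $28,000 → ($72,000 − $28,000) × 1.2% × 80/366 = $115.4098
Total = $513.2131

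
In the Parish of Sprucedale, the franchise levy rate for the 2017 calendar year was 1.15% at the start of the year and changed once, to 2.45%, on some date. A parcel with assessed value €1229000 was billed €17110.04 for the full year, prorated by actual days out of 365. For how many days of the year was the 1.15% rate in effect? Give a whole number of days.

297 days

Let d = days at the first rate; then 365 − d days at the second rate.
€1229000 × [1.15%·d + 2.45%·(365−d)] / 365 = €17110.04
Solving gives d = 297, so the new rate took effect on October 25, 2017.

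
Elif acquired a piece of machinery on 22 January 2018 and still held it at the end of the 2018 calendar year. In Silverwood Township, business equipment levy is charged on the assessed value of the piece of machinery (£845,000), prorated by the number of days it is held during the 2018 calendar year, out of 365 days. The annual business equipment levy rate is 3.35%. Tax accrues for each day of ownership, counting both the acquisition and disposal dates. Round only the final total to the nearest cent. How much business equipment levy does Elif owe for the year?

£26,678.85

Days held (22 January – 31 December 2018): 344 out of 365
Tax = £845,000 × 3.35% × 344/365 = £26,678.8493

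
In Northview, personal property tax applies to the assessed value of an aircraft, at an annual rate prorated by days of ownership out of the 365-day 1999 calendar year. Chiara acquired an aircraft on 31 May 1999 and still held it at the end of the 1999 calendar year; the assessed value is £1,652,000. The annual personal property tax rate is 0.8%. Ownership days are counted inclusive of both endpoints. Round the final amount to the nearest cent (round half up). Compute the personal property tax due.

£7,784.77

Days held (31 May – 31 Dec 1999): 215 out of 365
Tax = £1,652,000 × 0.8% × 215/365 = £7,784.7671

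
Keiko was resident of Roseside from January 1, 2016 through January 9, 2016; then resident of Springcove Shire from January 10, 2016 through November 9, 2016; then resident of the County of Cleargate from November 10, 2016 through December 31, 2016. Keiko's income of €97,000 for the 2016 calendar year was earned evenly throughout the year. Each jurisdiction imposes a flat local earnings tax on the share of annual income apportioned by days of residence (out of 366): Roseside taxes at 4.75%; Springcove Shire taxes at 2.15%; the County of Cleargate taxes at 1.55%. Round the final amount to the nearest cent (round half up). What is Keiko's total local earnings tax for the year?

Roseside, January 1 – January 9, 2016: 9 days → €97,000 × 4.75% × 9/366 = €113.2992
Springcove Shire, January 10 – November 9, 2016: 305 days → €97,000 × 2.15% × 305/366 = €1,737.9167
The County of Cleargate, November 10 – December 31, 2016: 52 days → €97,000 × 1.55% × 52/366 = €213.6120
Total = €2,064.8279

€2,064.83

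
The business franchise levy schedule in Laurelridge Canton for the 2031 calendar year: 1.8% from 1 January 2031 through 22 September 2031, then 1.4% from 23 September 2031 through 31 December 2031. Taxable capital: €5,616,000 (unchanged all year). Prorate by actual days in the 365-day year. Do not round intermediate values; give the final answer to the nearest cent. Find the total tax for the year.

1 January – 22 September 2031: 265 days at 1.8% → €5,616,000 × 1.8% × 265/365 = €73,392.6575
23 September – 31 December 2031: 100 days at 1.4% → €5,616,000 × 1.4% × 100/365 = €21,540.8219
Total = €94,933.4795

€94,933.48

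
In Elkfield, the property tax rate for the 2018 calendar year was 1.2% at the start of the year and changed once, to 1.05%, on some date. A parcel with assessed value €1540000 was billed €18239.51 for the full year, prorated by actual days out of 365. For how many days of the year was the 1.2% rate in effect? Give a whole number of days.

Let d = days at the first rate; then 365 − d days at the second rate.
€1540000 × [1.2%·d + 1.05%·(365−d)] / 365 = €18239.51
Solving gives d = 327, so the new rate took effect on November 24, 2018.

327 days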